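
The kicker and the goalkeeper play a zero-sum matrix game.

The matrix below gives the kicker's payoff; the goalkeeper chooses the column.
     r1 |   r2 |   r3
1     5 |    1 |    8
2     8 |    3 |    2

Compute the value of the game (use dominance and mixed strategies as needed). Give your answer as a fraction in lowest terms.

Column r1 is strictly dominated by r2 for the goalkeeper (it gives the kicker more in every row).
The remaining 2×2 game on (1, 2) × (r2, r3) has no saddle point. Let the kicker play 1 with probability p; indifference gives p + 3(1−p) = 8p + 2(1−p), so p = 1/8.
Similarly the goalkeeper's optimal q on r2 is 3/4, and the value is 1·(3/4) + (8)·(1/4) = 11/4.

11/4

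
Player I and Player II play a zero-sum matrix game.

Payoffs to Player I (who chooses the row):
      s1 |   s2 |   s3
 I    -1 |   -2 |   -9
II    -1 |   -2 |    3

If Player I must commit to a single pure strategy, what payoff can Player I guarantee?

The worst-case payoff for each row is I: -9, II: -2.
The best of these is -2.

-2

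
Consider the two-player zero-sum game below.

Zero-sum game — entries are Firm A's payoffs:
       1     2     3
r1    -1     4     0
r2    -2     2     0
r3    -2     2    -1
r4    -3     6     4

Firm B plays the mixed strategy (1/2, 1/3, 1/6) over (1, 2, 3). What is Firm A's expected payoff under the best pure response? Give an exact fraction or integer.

r1: (-1)·(1/2) + (4)·(1/3) + (0)·(1/6) = 5/6.
r2: (-2)·(1/2) + (2)·(1/3) + (0)·(1/6) = -1/3.
r3: (-2)·(1/2) + (2)·(1/3) + (-1)·(1/6) = -1/2.
r4: (-3)·(1/2) + (6)·(1/3) + (4)·(1/6) = 7/6.
The best pure response is r4 with expected payoff 7/6.

7/6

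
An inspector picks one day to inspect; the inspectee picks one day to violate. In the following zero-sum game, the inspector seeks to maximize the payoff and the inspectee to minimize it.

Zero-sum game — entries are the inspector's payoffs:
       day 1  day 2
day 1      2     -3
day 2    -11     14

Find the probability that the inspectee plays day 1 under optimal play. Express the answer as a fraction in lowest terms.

Row minima are -3 and -11, so the inspector's maximin is -3; column maxima are 2 and 14, so the inspectee's minimax is 2. These differ, so the equilibrium is in mixed strategies.
Let the inspectee play day 1 with probability q. The inspector is indifferent when 2q − 3(1−q) = −11q + 14(1−q), giving q = 17/30.

17/30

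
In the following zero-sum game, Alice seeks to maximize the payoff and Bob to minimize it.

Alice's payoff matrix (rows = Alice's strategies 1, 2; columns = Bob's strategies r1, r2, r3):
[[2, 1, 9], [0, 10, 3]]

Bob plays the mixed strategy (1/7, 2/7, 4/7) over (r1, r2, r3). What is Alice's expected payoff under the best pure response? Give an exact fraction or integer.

40/7

1: (2)·(1/7) + (1)·(2/7) + (9)·(4/7) = 40/7.
2: (0)·(1/7) + (10)·(2/7) + (3)·(4/7) = 32/7.
The best pure response is 1 with expected payoff 40/7.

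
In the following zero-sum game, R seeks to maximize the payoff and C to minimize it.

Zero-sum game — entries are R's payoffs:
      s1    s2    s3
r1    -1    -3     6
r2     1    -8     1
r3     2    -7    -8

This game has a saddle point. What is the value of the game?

Row minima: -3, -8, -8 → R's maximin is -3.
Column maxima: 2, -3, 6 → C's minimax is -3.
They coincide at (r1, s2), so the value is -3.

-3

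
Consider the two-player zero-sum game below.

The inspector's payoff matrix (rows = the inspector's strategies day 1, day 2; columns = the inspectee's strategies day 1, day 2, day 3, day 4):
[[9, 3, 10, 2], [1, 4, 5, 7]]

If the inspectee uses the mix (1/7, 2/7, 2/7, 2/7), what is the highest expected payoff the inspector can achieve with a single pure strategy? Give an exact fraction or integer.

39/7

day 1: (9)·(1/7) + (3)·(2/7) + (10)·(2/7) + (2)·(2/7) = 39/7.
day 2: (1)·(1/7) + (4)·(2/7) + (5)·(2/7) + (7)·(2/7) = 33/7.
The best pure response is day 1 with expected payoff 39/7.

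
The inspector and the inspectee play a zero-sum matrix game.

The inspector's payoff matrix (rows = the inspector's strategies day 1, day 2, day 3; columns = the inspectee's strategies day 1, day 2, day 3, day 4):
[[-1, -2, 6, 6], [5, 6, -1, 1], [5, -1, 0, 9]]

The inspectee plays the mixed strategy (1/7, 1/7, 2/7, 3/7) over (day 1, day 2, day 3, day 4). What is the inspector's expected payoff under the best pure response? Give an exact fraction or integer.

day 1: (-1)·(1/7) + (-2)·(1/7) + (6)·(2/7) + (6)·(3/7) = 27/7.
day 2: (5)·(1/7) + (6)·(1/7) + (-1)·(2/7) + (1)·(3/7) = 12/7.
day 3: (5)·(1/7) + (-1)·(1/7) + (0)·(2/7) + (9)·(3/7) = 31/7.
The best pure response is day 3 with expected payoff 31/7.

31/7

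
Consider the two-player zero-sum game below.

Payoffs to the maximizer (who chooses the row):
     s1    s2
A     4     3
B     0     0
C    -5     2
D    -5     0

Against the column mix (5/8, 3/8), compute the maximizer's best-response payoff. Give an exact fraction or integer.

29/8

A: (4)·(5/8) + (3)·(3/8) = 29/8.
B: (0)·(5/8) + (0)·(3/8) = 0.
C: (-5)·(5/8) + (2)·(3/8) = -19/8.
D: (-5)·(5/8) + (0)·(3/8) = -25/8.
The best pure response is A with expected payoff 29/8.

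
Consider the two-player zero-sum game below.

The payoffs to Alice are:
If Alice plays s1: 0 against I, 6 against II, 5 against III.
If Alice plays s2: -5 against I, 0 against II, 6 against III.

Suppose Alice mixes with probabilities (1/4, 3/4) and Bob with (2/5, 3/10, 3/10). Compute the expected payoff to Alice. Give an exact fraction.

27/40

Against (2/5, 3/10, 3/10), each row's expected payoff is s1: 33/10; s2: -1/5.
Taking the (1/4, 3/4)-weighted average: (1/4)·(33/10) + (3/4)·(-1/5) = 27/40.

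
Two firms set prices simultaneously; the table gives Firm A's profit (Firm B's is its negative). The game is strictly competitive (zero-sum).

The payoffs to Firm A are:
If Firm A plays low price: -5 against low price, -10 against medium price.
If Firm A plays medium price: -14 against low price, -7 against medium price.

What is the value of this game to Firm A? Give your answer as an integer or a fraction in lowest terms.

Row minima are -10 and -14, so Firm A's maximin is -10; column maxima are -5 and -7, so Firm B's minimax is -7. These differ, so the equilibrium is in mixed strategies.
Let Firm A play low price with probability p. Firm B is indifferent when −5p − 14(1−p) = −10p − 7(1−p), giving p = 7/12.
Let Firm B play low price with probability q. Firm A is indifferent when −5q − 10(1−q) = −14q − 7(1−q), giving q = 1/4.
The value is -5·(1/4) + (-10)·(3/4) = -35/4.

-35/4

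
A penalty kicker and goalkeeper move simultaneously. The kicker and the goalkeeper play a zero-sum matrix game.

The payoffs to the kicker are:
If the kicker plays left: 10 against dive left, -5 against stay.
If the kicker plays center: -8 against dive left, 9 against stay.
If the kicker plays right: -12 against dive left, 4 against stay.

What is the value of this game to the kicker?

25/16

Row right is strictly dominated by row center, so the kicker never plays it.
The remaining 2×2 game on (left, center) × (dive left, stay) has no saddle point. Let the kicker play left with probability p; indifference gives 10p − 8(1−p) = −5p + 9(1−p), so p = 17/32.
Similarly the goalkeeper's optimal q on dive left is 7/16, and the value is 10·(7/16) + (-5)·(9/16) = 25/16.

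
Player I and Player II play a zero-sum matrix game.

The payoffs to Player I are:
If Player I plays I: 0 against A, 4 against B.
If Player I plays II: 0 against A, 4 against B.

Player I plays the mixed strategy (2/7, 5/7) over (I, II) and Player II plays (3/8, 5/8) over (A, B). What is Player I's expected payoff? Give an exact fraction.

5/2

Against (3/8, 5/8), each row's expected payoff is I: 5/2; II: 5/2.
Taking the (2/7, 5/7)-weighted average: (2/7)·(5/2) + (5/7)·(5/2) = 5/2.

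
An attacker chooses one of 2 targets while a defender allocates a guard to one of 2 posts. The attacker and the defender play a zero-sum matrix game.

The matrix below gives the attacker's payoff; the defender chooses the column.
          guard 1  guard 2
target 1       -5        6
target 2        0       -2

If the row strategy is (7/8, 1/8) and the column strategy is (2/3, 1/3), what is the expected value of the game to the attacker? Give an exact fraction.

Against (2/3, 1/3), each row's expected payoff is target 1: -4/3; target 2: -2/3.
Taking the (7/8, 1/8)-weighted average: (7/8)·(-4/3) + (1/8)·(-2/3) = -5/4.

-5/4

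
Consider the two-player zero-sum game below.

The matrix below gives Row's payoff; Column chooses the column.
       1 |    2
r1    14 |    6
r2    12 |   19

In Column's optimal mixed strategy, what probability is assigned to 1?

13/15

Row minima are 6 and 12, so Row's maximin is 12; column maxima are 14 and 19, so Column's minimax is 14. These differ, so the equilibrium is in mixed strategies.
Let Column play 1 with probability q. Row is indifferent when 14q + 6(1−q) = 12q + 19(1−q), giving q = 13/15.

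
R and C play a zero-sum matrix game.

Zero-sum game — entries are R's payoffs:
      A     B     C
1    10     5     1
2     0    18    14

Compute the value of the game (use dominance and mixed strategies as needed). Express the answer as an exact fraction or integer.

Column B is strictly dominated by C for C (it gives R more in every row).
The remaining 2×2 game on (1, 2) × (A, C) has no saddle point. Let R play 1 with probability p; indifference gives 10p = p + 14(1−p), so p = 14/23.
Similarly C's optimal q on A is 13/23, and the value is 10·(13/23) + (1)·(10/23) = 140/23.

140/23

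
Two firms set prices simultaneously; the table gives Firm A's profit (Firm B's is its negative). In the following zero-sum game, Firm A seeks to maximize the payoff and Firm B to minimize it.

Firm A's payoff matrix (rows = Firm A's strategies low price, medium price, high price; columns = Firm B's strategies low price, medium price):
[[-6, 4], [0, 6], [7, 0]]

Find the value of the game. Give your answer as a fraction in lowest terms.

42/13

Row low price is strictly dominated by row medium price, so Firm A never plays it.
The remaining 2×2 game on (medium price, high price) × (low price, medium price) has no saddle point. Let Firm A play medium price with probability p; indifference gives 7(1−p) = 6p, so p = 7/13.
Similarly Firm B's optimal q on low price is 6/13, and the value is 0·(6/13) + (6)·(7/13) = 42/13.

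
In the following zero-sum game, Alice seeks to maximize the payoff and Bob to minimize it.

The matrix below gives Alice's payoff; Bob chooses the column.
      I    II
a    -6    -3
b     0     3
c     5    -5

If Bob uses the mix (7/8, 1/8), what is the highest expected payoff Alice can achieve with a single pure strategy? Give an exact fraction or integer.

a: (-6)·(7/8) + (-3)·(1/8) = -45/8.
b: (0)·(7/8) + (3)·(1/8) = 3/8.
c: (5)·(7/8) + (-5)·(1/8) = 15/4.
The best pure response is c with expected payoff 15/4.

15/4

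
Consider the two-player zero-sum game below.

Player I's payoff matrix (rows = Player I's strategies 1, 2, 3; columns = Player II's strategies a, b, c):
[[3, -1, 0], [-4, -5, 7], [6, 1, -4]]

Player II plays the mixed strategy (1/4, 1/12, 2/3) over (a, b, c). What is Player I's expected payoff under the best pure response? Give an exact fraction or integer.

1: (3)·(1/4) + (-1)·(1/12) + (0)·(2/3) = 2/3.
2: (-4)·(1/4) + (-5)·(1/12) + (7)·(2/3) = 13/4.
3: (6)·(1/4) + (1)·(1/12) + (-4)·(2/3) = -13/12.
The best pure response is 2 with expected payoff 13/4.

13/4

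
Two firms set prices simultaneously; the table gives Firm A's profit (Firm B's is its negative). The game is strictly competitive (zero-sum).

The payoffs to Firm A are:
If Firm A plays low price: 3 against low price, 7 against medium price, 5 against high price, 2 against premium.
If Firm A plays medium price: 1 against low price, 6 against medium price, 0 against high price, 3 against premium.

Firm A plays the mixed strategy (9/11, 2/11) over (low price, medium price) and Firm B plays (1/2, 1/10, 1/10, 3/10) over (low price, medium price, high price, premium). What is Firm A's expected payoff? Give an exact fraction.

Against (1/2, 1/10, 1/10, 3/10), each row's expected payoff is low price: 33/10; medium price: 2.
Taking the (9/11, 2/11)-weighted average: (9/11)·(33/10) + (2/11)·(2) = 337/110.

337/110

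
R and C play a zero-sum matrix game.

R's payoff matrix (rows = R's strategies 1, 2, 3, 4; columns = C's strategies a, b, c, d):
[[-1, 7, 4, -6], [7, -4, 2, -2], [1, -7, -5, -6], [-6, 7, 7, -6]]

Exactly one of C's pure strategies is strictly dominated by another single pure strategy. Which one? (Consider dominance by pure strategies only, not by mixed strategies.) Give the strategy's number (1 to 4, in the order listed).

C prefers columns that give R less. Compare c with d: -6 < 4, -2 < 2, -6 < -5, -6 < 7.
So d strictly dominates c for C; c is strictly dominated.

3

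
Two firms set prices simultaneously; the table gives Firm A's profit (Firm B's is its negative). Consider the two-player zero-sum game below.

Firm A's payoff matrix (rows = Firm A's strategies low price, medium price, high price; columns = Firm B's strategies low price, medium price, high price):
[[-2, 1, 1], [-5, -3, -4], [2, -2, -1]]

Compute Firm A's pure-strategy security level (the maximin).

The worst-case payoff for each row is low price: -2, medium price: -5, high price: -2.
The best of these is -2.

-2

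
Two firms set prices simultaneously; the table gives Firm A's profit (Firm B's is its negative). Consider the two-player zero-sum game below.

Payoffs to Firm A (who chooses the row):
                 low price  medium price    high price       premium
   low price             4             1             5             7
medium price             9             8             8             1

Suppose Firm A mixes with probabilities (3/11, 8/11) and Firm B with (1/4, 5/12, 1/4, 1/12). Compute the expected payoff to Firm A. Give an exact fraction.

853/132

Against (1/4, 5/12, 1/4, 1/12), each row's expected payoff is low price: 13/4; medium price: 23/3.
Taking the (3/11, 8/11)-weighted average: (3/11)·(13/4) + (8/11)·(23/3) = 853/132.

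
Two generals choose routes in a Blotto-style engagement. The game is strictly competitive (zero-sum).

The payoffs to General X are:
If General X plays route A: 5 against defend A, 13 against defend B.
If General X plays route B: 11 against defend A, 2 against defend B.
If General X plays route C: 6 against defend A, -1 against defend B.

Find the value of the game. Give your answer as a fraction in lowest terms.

Row route C is strictly dominated by row route B, so General X never plays it.
The remaining 2×2 game on (route A, route B) × (defend A, defend B) has no saddle point. Let General X play route A with probability p; indifference gives 5p + 11(1−p) = 13p + 2(1−p), so p = 9/17.
Similarly General Y's optimal q on defend A is 11/17, and the value is 5·(11/17) + (13)·(6/17) = 133/17.

133/17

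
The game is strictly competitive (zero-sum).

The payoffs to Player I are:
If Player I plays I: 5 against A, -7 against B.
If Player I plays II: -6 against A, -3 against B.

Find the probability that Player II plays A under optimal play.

Row minima are -7 and -6, so Player I's maximin is -6; column maxima are 5 and -3, so Player II's minimax is -3. These differ, so the equilibrium is in mixed strategies.
Let Player II play A with probability q. Player I is indifferent when 5q − 7(1−q) = −6q − 3(1−q), giving q = 4/15.

4/15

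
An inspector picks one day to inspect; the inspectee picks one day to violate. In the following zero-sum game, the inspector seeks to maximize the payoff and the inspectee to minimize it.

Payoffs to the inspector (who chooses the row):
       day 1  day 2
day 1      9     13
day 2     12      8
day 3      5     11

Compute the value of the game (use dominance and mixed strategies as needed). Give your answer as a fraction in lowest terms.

21/2

Row day 3 is strictly dominated by row day 1, so the inspector never plays it.
The remaining 2×2 game on (day 1, day 2) × (day 1, day 2) has no saddle point. Let the inspector play day 1 with probability p; indifference gives 9p + 12(1−p) = 13p + 8(1−p), so p = 1/2.
Similarly the inspectee's optimal q on day 1 is 5/8, and the value is 9·(5/8) + (13)·(3/8) = 21/2.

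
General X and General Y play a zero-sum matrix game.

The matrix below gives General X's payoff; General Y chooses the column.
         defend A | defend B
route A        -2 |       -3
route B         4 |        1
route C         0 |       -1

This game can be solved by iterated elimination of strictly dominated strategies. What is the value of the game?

1

Row route A is strictly dominated by row route B (4>-2, 1>-3); eliminate route A.
Row route C is strictly dominated by row route B (4>0, 1>-1); eliminate route C.
Column defend A is strictly dominated by defend B for General Y (1<4); eliminate defend A.
Only (route B, defend B) remains, with payoff 1.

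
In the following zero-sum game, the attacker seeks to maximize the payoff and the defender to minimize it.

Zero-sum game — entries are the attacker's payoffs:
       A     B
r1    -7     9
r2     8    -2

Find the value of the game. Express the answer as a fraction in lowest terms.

29/13

Row minima are -7 and -2, so the attacker's maximin is -2; column maxima are 8 and 9, so the defender's minimax is 8. These differ, so the equilibrium is in mixed strategies.
Let the attacker play r1 with probability p. The defender is indifferent when −7p + 8(1−p) = 9p − 2(1−p), giving p = 5/13.
Let the defender play A with probability q. The attacker is indifferent when −7q + 9(1−q) = 8q − 2(1−q), giving q = 11/26.
The value is -7·(11/26) + (9)·(15/26) = 29/13.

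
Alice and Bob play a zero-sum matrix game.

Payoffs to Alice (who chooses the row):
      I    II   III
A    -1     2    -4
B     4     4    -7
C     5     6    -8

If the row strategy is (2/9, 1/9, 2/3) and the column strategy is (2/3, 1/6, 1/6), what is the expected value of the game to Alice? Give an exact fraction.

109/54

Against (2/3, 1/6, 1/6), each row's expected payoff is A: -1; B: 13/6; C: 3.
Taking the (2/9, 1/9, 2/3)-weighted average: (2/9)·(-1) + (1/9)·(13/6) + (2/3)·(3) = 109/54.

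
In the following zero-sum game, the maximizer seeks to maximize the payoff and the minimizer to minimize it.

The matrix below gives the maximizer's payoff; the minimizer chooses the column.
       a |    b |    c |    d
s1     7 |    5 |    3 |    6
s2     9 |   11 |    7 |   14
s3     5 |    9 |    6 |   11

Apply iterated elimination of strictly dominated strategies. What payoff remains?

Column b is strictly dominated by c for the minimizer (3<5, 7<11, 6<9); eliminate b.
Row s3 is strictly dominated by row s2 (9>5, 7>6, 14>11); eliminate s3.
Column d is strictly dominated by c for the minimizer (3<6, 7<14); eliminate d.
Column a is strictly dominated by c for the minimizer (3<7, 7<9); eliminate a.
Row s1 is strictly dominated by row s2 (7>3); eliminate s1.
Only (s2, c) remains, with payoff 7.

7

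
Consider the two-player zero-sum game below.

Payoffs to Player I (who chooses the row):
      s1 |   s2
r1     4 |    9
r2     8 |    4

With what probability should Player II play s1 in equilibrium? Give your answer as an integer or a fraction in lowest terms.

5/9

Row minima are 4 and 4, so Player I's maximin is 4; column maxima are 8 and 9, so Player II's minimax is 8. These differ, so the equilibrium is in mixed strategies.
Let Player II play s1 with probability q. Player I is indifferent when 4q + 9(1−q) = 8q + 4(1−q), giving q = 5/9.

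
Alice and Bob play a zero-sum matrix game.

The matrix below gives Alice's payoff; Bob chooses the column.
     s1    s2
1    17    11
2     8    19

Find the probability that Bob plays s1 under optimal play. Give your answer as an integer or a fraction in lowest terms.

8/17

Row minima are 11 and 8, so Alice's maximin is 11; column maxima are 17 and 19, so Bob's minimax is 17. These differ, so the equilibrium is in mixed strategies.
Let Bob play s1 with probability q. Alice is indifferent when 17q + 11(1−q) = 8q + 19(1−q), giving q = 8/17.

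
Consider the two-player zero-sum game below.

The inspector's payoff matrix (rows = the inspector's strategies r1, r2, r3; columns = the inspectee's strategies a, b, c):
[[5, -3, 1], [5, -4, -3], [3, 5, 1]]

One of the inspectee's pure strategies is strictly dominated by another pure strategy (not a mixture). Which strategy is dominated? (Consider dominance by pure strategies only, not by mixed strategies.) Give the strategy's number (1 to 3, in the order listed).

The inspectee prefers columns that give the inspector less. Compare a with c: 1 < 5, -3 < 5, 1 < 3.
So c strictly dominates a for the inspectee; a is strictly dominated.

1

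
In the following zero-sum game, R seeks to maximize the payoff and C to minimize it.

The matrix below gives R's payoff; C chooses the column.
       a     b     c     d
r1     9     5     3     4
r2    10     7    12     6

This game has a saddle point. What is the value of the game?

Row minima: 3, 6 → R's maximin is 6.
Column maxima: 10, 7, 12, 6 → C's minimax is 6.
They coincide at (r2, d), so the value is 6.

6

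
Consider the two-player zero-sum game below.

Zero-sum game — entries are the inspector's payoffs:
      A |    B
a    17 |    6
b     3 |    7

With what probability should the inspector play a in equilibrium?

4/15

Row minima are 6 and 3, so the inspector's maximin is 6; column maxima are 17 and 7, so the inspectee's minimax is 7. These differ, so the equilibrium is in mixed strategies.
Let the inspector play a with probability p. The inspectee is indifferent when 17p + 3(1−p) = 6p + 7(1−p), giving p = 4/15.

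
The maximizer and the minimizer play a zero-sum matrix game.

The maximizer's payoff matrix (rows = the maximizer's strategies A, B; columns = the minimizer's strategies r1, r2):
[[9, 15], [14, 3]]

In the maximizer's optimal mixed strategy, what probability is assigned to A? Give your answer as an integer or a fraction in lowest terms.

Row minima are 9 and 3, so the maximizer's maximin is 9; column maxima are 14 and 15, so the minimizer's minimax is 14. These differ, so the equilibrium is in mixed strategies.
Let the maximizer play A with probability p. The minimizer is indifferent when 9p + 14(1−p) = 15p + 3(1−p), giving p = 11/17.

11/17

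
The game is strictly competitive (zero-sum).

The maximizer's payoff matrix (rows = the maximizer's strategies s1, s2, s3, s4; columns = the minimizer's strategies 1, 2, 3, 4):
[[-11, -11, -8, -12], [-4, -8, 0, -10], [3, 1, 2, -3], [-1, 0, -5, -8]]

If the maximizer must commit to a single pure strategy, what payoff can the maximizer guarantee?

-3

The worst-case payoff for each row is s1: -12, s2: -10, s3: -3, s4: -8.
The best of these is -3.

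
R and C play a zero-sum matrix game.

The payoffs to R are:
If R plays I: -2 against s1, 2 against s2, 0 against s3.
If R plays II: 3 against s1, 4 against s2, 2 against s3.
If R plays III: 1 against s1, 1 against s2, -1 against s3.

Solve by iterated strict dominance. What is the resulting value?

Row III is strictly dominated by row II (3>1, 4>1, 2>-1); eliminate III.
Column s2 is strictly dominated by s1 for C (-2<2, 3<4); eliminate s2.
Row I is strictly dominated by row II (3>-2, 2>0); eliminate I.
Column s1 is strictly dominated by s3 for C (2<3); eliminate s1.
Only (II, s3) remains, with payoff 2.

2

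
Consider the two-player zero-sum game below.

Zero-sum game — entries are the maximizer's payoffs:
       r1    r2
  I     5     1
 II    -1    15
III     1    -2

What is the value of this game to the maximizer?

Row III is strictly dominated by row I, so the maximizer never plays it.
The remaining 2×2 game on (I, II) × (r1, r2) has no saddle point. Let the maximizer play I with probability p; indifference gives 5p − (1−p) = p + 15(1−p), so p = 4/5.
Similarly the minimizer's optimal q on r1 is 7/10, and the value is 5·(7/10) + (1)·(3/10) = 19/5.

19/5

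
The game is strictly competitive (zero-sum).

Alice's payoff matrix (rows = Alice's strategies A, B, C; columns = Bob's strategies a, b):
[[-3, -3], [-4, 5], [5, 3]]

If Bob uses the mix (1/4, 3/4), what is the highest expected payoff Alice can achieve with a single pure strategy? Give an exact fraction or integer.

7/2

A: (-3)·(1/4) + (-3)·(3/4) = -3.
B: (-4)·(1/4) + (5)·(3/4) = 11/4.
C: (5)·(1/4) + (3)·(3/4) = 7/2.
The best pure response is C with expected payoff 7/2.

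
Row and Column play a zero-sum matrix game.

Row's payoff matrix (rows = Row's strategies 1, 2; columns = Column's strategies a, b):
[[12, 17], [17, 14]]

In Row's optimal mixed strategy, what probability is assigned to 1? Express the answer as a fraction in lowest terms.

3/8

Row minima are 12 and 14, so Row's maximin is 14; column maxima are 17 and 17, so Column's minimax is 17. These differ, so the equilibrium is in mixed strategies.
Let Row play 1 with probability p. Column is indifferent when 12p + 17(1−p) = 17p + 14(1−p), giving p = 3/8.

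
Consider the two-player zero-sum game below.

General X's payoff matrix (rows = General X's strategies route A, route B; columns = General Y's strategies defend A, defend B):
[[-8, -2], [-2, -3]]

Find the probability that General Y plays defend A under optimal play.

Row minima are -8 and -3, so General X's maximin is -3; column maxima are -2 and -2, so General Y's minimax is -2. These differ, so the equilibrium is in mixed strategies.
Let General Y play defend A with probability q. General X is indifferent when −8q − 2(1−q) = −2q − 3(1−q), giving q = 1/7.

1/7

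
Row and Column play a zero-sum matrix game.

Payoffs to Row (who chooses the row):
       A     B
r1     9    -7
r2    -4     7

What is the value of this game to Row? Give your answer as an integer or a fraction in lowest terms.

Row minima are -7 and -4, so Row's maximin is -4; column maxima are 9 and 7, so Column's minimax is 7. These differ, so the equilibrium is in mixed strategies.
Let Row play r1 with probability p. Column is indifferent when 9p − 4(1−p) = −7p + 7(1−p), giving p = 11/27.
Let Column play A with probability q. Row is indifferent when 9q − 7(1−q) = −4q + 7(1−q), giving q = 14/27.
The value is 9·(14/27) + (-7)·(13/27) = 35/27.

35/27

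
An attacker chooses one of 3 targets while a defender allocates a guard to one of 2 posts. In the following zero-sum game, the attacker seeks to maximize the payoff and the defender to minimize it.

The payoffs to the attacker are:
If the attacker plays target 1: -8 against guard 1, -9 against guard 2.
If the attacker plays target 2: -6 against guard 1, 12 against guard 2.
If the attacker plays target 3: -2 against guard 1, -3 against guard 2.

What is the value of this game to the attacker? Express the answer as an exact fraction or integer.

-42/19

Row target 1 is strictly dominated by row target 3, so the attacker never plays it.
The remaining 2×2 game on (target 2, target 3) × (guard 1, guard 2) has no saddle point. Let the attacker play target 2 with probability p; indifference gives −6p − 2(1−p) = 12p − 3(1−p), so p = 1/19.
Similarly the defender's optimal q on guard 1 is 15/19, and the value is -6·(15/19) + (12)·(4/19) = -42/19.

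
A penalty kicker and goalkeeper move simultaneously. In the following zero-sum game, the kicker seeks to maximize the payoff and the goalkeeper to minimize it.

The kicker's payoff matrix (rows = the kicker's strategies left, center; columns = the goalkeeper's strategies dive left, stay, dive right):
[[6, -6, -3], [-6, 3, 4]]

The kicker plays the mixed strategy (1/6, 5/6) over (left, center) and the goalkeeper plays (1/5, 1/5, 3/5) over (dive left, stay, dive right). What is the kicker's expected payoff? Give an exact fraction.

Against (1/5, 1/5, 3/5), each row's expected payoff is left: -9/5; center: 9/5.
Taking the (1/6, 5/6)-weighted average: (1/6)·(-9/5) + (5/6)·(9/5) = 6/5.

6/5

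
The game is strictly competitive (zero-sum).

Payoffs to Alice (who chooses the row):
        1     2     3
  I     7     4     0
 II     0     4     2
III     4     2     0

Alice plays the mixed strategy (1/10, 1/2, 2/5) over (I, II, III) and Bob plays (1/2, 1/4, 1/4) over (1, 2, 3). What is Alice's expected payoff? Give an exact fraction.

Against (1/2, 1/4, 1/4), each row's expected payoff is I: 9/2; II: 3/2; III: 5/2.
Taking the (1/10, 1/2, 2/5)-weighted average: (1/10)·(9/2) + (1/2)·(3/2) + (2/5)·(5/2) = 11/5.

11/5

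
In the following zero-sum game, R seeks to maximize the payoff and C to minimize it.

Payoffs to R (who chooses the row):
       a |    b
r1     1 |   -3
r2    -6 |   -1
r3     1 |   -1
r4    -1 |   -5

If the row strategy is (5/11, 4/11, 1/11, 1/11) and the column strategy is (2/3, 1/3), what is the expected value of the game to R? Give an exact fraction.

-21/11

Against (2/3, 1/3), each row's expected payoff is r1: -1/3; r2: -13/3; r3: 1/3; r4: -7/3.
Taking the (5/11, 4/11, 1/11, 1/11)-weighted average: (5/11)·(-1/3) + (4/11)·(-13/3) + (1/11)·(1/3) + (1/11)·(-7/3) = -21/11.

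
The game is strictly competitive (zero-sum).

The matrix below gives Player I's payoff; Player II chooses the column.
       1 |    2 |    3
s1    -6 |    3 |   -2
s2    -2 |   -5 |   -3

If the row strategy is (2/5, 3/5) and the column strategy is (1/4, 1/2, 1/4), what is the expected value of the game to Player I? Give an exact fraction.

Against (1/4, 1/2, 1/4), each row's expected payoff is s1: -1/2; s2: -15/4.
Taking the (2/5, 3/5)-weighted average: (2/5)·(-1/2) + (3/5)·(-15/4) = -49/20.

-49/20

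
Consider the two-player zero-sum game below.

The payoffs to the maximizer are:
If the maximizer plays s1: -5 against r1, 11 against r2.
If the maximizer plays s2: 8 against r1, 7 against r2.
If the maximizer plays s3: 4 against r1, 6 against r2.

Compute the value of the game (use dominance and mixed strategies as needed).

Row s3 is strictly dominated by row s2, so the maximizer never plays it.
The remaining 2×2 game on (s1, s2) × (r1, r2) has no saddle point. Let the maximizer play s1 with probability p; indifference gives −5p + 8(1−p) = 11p + 7(1−p), so p = 1/17.
Similarly the minimizer's optimal q on r1 is 4/17, and the value is -5·(4/17) + (11)·(13/17) = 123/17.

123/17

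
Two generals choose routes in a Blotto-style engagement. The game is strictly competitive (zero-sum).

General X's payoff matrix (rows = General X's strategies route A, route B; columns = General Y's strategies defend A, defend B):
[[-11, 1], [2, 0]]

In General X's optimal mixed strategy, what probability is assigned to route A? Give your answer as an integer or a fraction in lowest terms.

Row minima are -11 and 0, so General X's maximin is 0; column maxima are 2 and 1, so General Y's minimax is 1. These differ, so the equilibrium is in mixed strategies.
Let General X play route A with probability p. General Y is indifferent when −11p + 2(1−p) = p, giving p = 1/7.

1/7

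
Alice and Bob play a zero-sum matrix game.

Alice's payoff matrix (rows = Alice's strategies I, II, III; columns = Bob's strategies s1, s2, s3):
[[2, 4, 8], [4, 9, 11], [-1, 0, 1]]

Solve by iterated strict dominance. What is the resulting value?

4

Row I is strictly dominated by row II (4>2, 9>4, 11>8); eliminate I.
Column s2 is strictly dominated by s1 for Bob (4<9, -1<0); eliminate s2.
Row III is strictly dominated by row II (4>-1, 11>1); eliminate III.
Column s3 is strictly dominated by s1 for Bob (4<11); eliminate s3.
Only (II, s1) remains, with payoff 4.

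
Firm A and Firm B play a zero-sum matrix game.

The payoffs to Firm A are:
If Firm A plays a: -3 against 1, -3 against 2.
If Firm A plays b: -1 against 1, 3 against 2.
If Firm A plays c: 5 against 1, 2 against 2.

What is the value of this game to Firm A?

17/7

Row a is strictly dominated by row b, so Firm A never plays it.
The remaining 2×2 game on (b, c) × (1, 2) has no saddle point. Let Firm A play b with probability p; indifference gives −p + 5(1−p) = 3p + 2(1−p), so p = 3/7.
Similarly Firm B's optimal q on 1 is 1/7, and the value is -1·(1/7) + (3)·(6/7) = 17/7.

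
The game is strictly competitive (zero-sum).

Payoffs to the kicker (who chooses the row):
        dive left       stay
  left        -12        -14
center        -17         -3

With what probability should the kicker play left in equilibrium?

Row minima are -14 and -17, so the kicker's maximin is -14; column maxima are -12 and -3, so the goalkeeper's minimax is -12. These differ, so the equilibrium is in mixed strategies.
Let the kicker play left with probability p. The goalkeeper is indifferent when −12p − 17(1−p) = −14p − 3(1−p), giving p = 7/8.

7/8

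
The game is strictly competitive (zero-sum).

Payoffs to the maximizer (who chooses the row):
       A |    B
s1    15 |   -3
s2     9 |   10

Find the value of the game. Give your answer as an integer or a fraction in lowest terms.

177/19

Row minima are -3 and 9, so the maximizer's maximin is 9; column maxima are 15 and 10, so the minimizer's minimax is 10. These differ, so the equilibrium is in mixed strategies.
Let the maximizer play s1 with probability p. The minimizer is indifferent when 15p + 9(1−p) = −3p + 10(1−p), giving p = 1/19.
Let the minimizer play A with probability q. The maximizer is indifferent when 15q − 3(1−q) = 9q + 10(1−q), giving q = 13/19.
The value is 15·(13/19) + (-3)·(6/19) = 177/19.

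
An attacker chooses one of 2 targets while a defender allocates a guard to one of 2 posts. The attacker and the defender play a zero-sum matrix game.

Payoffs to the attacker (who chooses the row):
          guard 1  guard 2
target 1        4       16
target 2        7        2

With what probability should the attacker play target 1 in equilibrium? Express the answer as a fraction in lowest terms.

5/17

Row minima are 4 and 2, so the attacker's maximin is 4; column maxima are 7 and 16, so the defender's minimax is 7. These differ, so the equilibrium is in mixed strategies.
Let the attacker play target 1 with probability p. The defender is indifferent when 4p + 7(1−p) = 16p + 2(1−p), giving p = 5/17.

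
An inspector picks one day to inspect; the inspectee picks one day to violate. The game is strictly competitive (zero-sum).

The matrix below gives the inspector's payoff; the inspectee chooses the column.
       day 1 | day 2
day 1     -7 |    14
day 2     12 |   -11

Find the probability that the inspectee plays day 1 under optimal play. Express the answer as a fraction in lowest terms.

Row minima are -7 and -11, so the inspector's maximin is -7; column maxima are 12 and 14, so the inspectee's minimax is 12. These differ, so the equilibrium is in mixed strategies.
Let the inspectee play day 1 with probability q. The inspector is indifferent when −7q + 14(1−q) = 12q − 11(1−q), giving q = 25/44.

25/44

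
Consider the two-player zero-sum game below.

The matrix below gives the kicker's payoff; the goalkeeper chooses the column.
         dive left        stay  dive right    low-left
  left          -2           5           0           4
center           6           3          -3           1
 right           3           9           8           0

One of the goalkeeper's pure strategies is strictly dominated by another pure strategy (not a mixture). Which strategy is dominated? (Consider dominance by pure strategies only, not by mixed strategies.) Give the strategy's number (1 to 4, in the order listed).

2

The goalkeeper prefers columns that give the kicker less. Compare stay with dive right: 0 < 5, -3 < 3, 8 < 9.
So dive right strictly dominates stay for the goalkeeper; stay is strictly dominated.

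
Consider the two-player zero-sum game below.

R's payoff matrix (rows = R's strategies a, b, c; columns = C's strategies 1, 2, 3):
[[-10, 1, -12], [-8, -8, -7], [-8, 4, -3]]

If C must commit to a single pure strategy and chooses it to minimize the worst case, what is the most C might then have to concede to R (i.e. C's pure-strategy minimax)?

-8

The worst case (largest entry) in each column is 1: -8, 2: 4, 3: -3.
The best (smallest) of these is -8.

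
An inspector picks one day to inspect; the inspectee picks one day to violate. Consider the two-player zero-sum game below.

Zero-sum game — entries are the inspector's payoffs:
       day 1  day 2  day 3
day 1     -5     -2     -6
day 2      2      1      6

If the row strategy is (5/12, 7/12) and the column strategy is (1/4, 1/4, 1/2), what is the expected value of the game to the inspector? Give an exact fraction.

Against (1/4, 1/4, 1/2), each row's expected payoff is day 1: -19/4; day 2: 15/4.
Taking the (5/12, 7/12)-weighted average: (5/12)·(-19/4) + (7/12)·(15/4) = 5/24.

5/24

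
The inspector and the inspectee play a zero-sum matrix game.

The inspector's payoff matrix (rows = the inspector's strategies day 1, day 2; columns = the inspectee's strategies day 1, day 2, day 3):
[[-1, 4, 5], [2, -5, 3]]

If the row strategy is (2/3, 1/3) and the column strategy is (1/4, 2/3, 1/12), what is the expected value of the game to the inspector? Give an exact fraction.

Against (1/4, 2/3, 1/12), each row's expected payoff is day 1: 17/6; day 2: -31/12.
Taking the (2/3, 1/3)-weighted average: (2/3)·(17/6) + (1/3)·(-31/12) = 37/36.

37/36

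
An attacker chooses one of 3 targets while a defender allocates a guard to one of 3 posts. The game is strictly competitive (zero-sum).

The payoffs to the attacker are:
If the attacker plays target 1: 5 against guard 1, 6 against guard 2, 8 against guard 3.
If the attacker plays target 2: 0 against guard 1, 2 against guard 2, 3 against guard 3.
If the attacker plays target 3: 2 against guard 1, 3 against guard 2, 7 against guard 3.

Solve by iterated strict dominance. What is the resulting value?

Row target 3 is strictly dominated by row target 1 (5>2, 6>3, 8>7); eliminate target 3.
Row target 2 is strictly dominated by row target 1 (5>0, 6>2, 8>3); eliminate target 2.
Column guard 2 is strictly dominated by guard 1 for the defender (5<6); eliminate guard 2.
Column guard 3 is strictly dominated by guard 1 for the defender (5<8); eliminate guard 3.
Only (target 1, guard 1) remains, with payoff 5.

5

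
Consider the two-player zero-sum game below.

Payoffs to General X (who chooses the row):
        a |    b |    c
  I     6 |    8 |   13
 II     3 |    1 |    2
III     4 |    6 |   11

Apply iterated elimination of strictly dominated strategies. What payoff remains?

Row II is strictly dominated by row I (6>3, 8>1, 13>2); eliminate II.
Column c is strictly dominated by a for General Y (6<13, 4<11); eliminate c.
Column b is strictly dominated by a for General Y (6<8, 4<6); eliminate b.
Row III is strictly dominated by row I (6>4); eliminate III.
Only (I, a) remains, with payoff 6.

6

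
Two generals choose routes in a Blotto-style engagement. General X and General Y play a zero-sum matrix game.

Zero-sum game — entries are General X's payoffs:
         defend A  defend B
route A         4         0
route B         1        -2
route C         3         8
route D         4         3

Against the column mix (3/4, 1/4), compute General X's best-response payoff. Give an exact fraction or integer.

17/4

route A: (4)·(3/4) + (0)·(1/4) = 3.
route B: (1)·(3/4) + (-2)·(1/4) = 1/4.
route C: (3)·(3/4) + (8)·(1/4) = 17/4.
route D: (4)·(3/4) + (3)·(1/4) = 15/4.
The best pure response is route C with expected payoff 17/4.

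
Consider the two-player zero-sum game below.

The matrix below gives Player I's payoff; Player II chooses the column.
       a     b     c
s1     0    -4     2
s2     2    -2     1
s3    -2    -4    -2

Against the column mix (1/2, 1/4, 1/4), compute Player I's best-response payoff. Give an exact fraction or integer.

s1: (0)·(1/2) + (-4)·(1/4) + (2)·(1/4) = -1/2.
s2: (2)·(1/2) + (-2)·(1/4) + (1)·(1/4) = 3/4.
s3: (-2)·(1/2) + (-4)·(1/4) + (-2)·(1/4) = -5/2.
The best pure response is s2 with expected payoff 3/4.

3/4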